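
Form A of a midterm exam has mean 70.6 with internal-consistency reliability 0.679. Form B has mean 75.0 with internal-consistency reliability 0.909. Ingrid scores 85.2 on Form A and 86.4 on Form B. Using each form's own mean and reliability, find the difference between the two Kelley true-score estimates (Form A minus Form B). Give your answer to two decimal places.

T̂_A = 0.679(85.2) + 0.321(70.6) = 80.5134
T̂_B = 0.909(86.4) + 0.091(75.0) = 85.3626
T̂_A − T̂_B = -4.8492

-4.85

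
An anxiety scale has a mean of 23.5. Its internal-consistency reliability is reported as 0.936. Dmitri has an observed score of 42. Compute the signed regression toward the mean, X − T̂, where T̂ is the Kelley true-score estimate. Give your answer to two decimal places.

1.18

Weight the observed score by reliability and the mean by (1 − reliability): T̂ = 0.936·42 + 0.064·23.5 = 39.312 + 1.5040 = 40.8160.
X − T̂ = 42 − 40.816 = 1.184 → 1.18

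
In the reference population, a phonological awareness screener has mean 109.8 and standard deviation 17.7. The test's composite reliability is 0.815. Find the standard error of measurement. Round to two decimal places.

SEM = SD · √(1 − ρ) = 17.7 × √0.185 = 17.7 × 0.4301 = 7.613

7.61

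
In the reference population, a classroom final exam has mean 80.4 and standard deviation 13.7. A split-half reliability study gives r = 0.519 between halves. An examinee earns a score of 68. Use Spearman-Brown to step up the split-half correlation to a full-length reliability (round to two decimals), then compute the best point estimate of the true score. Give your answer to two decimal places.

Spearman-Brown: ρ = 2r/(1 + r) = 2(0.519)/(1 + 0.519) = 1.0380/1.519 = 0.6833 → 0.68
T̂ = ρX + (1 − ρ)μ
  = 0.68 × 68 + 0.32 × 80.4
  = 46.24 + 25.728
  = 71.968
  ≈ 71.97

71.97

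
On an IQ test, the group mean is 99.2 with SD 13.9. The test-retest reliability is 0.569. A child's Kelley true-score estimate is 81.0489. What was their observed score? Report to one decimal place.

67.3

T̂ = ρX + (1 − ρ)μ  ⇒  X = (T̂ − (1 − ρ)μ) / ρ
X = (81.0489 − 0.431 × 99.2) / 0.569 = (81.0489 − 42.7552) / 0.569 = 38.2937 / 0.569 = 67.300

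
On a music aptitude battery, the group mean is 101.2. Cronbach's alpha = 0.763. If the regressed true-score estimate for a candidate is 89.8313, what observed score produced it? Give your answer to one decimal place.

86.3

T̂ = ρX + (1 − ρ)μ  ⇒  X = (T̂ − (1 − ρ)μ) / ρ
X = (89.8313 − 0.237 × 101.2) / 0.763 = (89.8313 − 23.9844) / 0.763 = 65.8469 / 0.763 = 86.300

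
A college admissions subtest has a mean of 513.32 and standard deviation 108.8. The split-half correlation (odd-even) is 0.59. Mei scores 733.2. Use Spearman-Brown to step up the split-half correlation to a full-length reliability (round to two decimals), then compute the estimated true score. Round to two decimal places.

676.03

Spearman-Brown: ρ = 2r/(1 + r) = 2(0.59)/(1 + 0.59) = 1.180/1.59 = 0.7421 → 0.74
Weight the observed score by reliability and the mean by (1 − reliability): T̂ = 0.74·733.2 + 0.26·513.32 = 542.568 + 133.4632 = 676.031.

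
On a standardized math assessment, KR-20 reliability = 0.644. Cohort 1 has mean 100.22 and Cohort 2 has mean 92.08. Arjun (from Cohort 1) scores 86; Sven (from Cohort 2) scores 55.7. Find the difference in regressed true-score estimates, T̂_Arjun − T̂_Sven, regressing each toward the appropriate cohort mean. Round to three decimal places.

22.411

T̂_Arjun = 0.644(86) + 0.356(100.22) = 91.06232
T̂_Sven = 0.644(55.7) + 0.356(92.08) = 68.65128
Difference = 91.06232 − 68.65128 = 22.41104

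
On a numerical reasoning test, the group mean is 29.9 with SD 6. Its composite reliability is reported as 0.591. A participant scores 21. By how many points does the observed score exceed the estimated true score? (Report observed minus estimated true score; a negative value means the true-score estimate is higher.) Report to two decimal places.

Kelley's formula gives T̂ = 0.591·21 + 0.409·29.9 = 12.411 + 12.2291 = 24.6401.
X − T̂ = 21 − 24.640 = -3.640 → -3.64

-3.64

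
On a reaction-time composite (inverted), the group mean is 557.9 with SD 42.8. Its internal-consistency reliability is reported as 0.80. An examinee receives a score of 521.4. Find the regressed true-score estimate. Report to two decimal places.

T̂ = 0.80(521.4) + 0.20(557.9) = 417.120 + 111.580 = 528.700 → 528.70

528.70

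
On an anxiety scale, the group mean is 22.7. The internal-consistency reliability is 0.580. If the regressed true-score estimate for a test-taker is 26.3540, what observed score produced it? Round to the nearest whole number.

T̂ = ρX + (1 − ρ)μ  ⇒  X = (T̂ − (1 − ρ)μ) / ρ
X = (26.3540 − 0.420 × 22.7) / 0.580 = (26.3540 − 9.5340) / 0.580 = 16.8200 / 0.580 = 29.00

29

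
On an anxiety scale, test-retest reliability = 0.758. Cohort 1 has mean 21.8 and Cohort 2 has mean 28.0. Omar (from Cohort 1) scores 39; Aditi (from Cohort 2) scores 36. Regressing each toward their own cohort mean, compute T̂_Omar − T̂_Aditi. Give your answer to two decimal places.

0.77

T̂_Omar = 0.758(39) + 0.242(21.8) = 34.8376
T̂_Aditi = 0.758(36) + 0.242(28.0) = 34.0640
Difference = 34.8376 − 34.0640 = 0.7736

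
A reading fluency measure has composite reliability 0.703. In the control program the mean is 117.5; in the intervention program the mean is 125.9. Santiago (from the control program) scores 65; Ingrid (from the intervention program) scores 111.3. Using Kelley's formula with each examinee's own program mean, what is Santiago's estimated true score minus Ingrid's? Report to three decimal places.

T̂_Santiago = 0.703(65) + 0.297(117.5) = 80.59250
T̂_Ingrid = 0.703(111.3) + 0.297(125.9) = 115.63620
Difference = 80.59250 − 115.63620 = -35.04370

-35.044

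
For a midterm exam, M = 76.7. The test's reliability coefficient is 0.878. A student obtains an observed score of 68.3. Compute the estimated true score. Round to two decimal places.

Weight the observed score by reliability and the mean by (1 − reliability): T̂ = 0.878·68.3 + 0.122·76.7 = 59.9674 + 9.3574 = 69.325.

69.32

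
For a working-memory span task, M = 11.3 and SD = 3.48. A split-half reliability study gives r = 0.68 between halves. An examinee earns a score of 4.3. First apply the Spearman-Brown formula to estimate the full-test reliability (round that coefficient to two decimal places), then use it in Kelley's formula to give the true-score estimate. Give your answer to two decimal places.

5.63

Spearman-Brown: ρ = 2r/(1 + r) = 2(0.68)/(1 + 0.68) = 1.360/1.68 = 0.8095 → 0.81
Weight the observed score by reliability and the mean by (1 − reliability): T̂ = 0.81·4.3 + 0.19·11.3 = 3.483 + 2.147 = 5.630.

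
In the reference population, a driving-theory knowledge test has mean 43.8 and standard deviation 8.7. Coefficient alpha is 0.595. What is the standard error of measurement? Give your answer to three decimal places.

5.537

SEM = SD · √(1 − ρ) = 8.7 × √0.405 = 8.7 × 0.6364 = 5.5366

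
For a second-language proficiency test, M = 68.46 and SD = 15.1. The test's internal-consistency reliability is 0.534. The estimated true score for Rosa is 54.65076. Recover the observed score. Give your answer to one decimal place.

42.6

T̂ = ρX + (1 − ρ)μ  ⇒  X = (T̂ − (1 − ρ)μ) / ρ
X = (54.65076 − 0.466 × 68.46) / 0.534 = (54.65076 − 31.90236) / 0.534 = 22.74840 / 0.534 = 42.600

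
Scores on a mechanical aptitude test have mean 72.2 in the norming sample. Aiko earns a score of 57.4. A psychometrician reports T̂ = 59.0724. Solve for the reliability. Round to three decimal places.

T̂ = ρX + (1 − ρ)μ  ⇒  T̂ − μ = ρ(X − μ)
ρ = (T̂ − μ)/(X − μ) = (59.0724 − 72.2) / (57.4 − 72.2) = -13.1276 / -14.8 = 0.88700

0.887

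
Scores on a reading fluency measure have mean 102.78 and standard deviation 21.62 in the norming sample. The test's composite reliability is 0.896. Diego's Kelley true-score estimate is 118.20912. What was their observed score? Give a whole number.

120

T̂ = ρX + (1 − ρ)μ  ⇒  X = (T̂ − (1 − ρ)μ) / ρ
X = (118.20912 − 0.104 × 102.78) / 0.896 = (118.20912 − 10.68912) / 0.896 = 107.52000 / 0.896 = 120.00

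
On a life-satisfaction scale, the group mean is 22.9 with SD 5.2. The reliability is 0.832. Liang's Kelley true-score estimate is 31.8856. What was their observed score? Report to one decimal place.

33.7

T̂ = ρX + (1 − ρ)μ  ⇒  X = (T̂ − (1 − ρ)μ) / ρ
X = (31.8856 − 0.168 × 22.9) / 0.832 = (31.8856 − 3.8472) / 0.832 = 28.0384 / 0.832 = 33.700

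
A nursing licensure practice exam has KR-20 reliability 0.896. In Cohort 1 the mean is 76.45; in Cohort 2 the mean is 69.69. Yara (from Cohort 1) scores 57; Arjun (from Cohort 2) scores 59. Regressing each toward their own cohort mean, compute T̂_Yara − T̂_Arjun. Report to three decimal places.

T̂_Yara = 0.896(57) + 0.104(76.45) = 59.02280
T̂_Arjun = 0.896(59) + 0.104(69.69) = 60.11176
Difference = 59.02280 − 60.11176 = -1.08896

-1.089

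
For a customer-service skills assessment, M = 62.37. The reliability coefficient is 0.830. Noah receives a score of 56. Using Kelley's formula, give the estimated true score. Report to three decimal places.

T̂ = ρX + (1 − ρ)μ
  = 0.830 × 56 + 0.170 × 62.37
  = 46.480 + 10.60290
  = 57.0829
  ≈ 57.083

57.083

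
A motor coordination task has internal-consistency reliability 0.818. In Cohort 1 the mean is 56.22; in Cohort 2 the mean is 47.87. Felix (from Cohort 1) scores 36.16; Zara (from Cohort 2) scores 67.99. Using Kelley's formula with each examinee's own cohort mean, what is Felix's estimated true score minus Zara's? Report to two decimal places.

T̂_Felix = 0.818(36.16) + 0.182(56.22) = 39.8109
T̂_Zara = 0.818(67.99) + 0.182(47.87) = 64.3282
Difference = 39.8109 − 64.3282 = -24.5172

-24.52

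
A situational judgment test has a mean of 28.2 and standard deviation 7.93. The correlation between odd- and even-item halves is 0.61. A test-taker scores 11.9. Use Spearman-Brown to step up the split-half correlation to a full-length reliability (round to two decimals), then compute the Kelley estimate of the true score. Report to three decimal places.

Spearman-Brown: ρ = 2r/(1 + r) = 2(0.61)/(1 + 0.61) = 1.220/1.61 = 0.7578 → 0.76
T̂ = 0.76(11.9) + 0.24(28.2) = 9.044 + 6.768 = 15.8120 → 15.812

15.812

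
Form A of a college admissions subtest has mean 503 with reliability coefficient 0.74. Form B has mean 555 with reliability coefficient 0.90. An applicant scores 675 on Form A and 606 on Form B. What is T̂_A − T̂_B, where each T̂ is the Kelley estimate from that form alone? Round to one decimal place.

29.4

T̂_A = 0.74(675) + 0.26(503) = 630.280
T̂_B = 0.90(606) + 0.10(555) = 600.900
T̂_A − T̂_B = 29.380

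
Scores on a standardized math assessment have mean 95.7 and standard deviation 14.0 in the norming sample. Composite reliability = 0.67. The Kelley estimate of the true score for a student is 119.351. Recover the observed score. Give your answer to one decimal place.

T̂ = ρX + (1 − ρ)μ  ⇒  X = (T̂ − (1 − ρ)μ) / ρ
X = (119.351 − 0.33 × 95.7) / 0.67 = (119.351 − 31.581) / 0.67 = 87.770 / 0.67 = 131.000

131.0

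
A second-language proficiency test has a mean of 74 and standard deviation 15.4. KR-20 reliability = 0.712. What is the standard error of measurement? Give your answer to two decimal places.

SEM = SD · √(1 − ρ) = 15.4 × √0.288 = 15.4 × 0.5367 = 8.265

8.26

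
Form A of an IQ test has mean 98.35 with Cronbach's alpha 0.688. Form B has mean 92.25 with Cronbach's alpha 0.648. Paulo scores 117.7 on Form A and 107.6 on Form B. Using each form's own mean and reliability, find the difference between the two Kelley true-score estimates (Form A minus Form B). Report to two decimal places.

T̂_A = 0.688(117.7) + 0.312(98.35) = 111.6628
T̂_B = 0.648(107.6) + 0.352(92.25) = 102.1968
T̂_A − T̂_B = 9.4660

9.47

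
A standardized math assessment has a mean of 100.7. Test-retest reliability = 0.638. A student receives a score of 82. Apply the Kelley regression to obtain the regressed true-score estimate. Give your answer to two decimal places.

88.77

T̂ = 0.638(82) + 0.362(100.7) = 52.316 + 36.4534 = 88.769 → 88.77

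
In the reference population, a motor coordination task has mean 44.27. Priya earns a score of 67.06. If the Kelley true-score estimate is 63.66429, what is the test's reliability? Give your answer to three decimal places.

0.851

T̂ = ρX + (1 − ρ)μ  ⇒  T̂ − μ = ρ(X − μ)
ρ = (T̂ − μ)/(X − μ) = (63.66429 − 44.27) / (67.06 − 44.27) = 19.39429 / 22.79 = 0.85100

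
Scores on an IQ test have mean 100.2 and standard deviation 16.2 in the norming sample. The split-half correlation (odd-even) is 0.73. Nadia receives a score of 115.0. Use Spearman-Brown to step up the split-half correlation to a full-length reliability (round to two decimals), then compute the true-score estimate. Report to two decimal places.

Spearman-Brown: ρ = 2r/(1 + r) = 2(0.73)/(1 + 0.73) = 1.460/1.73 = 0.8439 → 0.84
Kelley's formula gives T̂ = 0.84·115.0 + 0.16·100.2 = 96.600 + 16.032 = 112.632.

112.63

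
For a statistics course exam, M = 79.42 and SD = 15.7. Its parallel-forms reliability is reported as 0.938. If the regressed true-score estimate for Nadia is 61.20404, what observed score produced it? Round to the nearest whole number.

60

T̂ = ρX + (1 − ρ)μ  ⇒  X = (T̂ − (1 − ρ)μ) / ρ
X = (61.20404 − 0.062 × 79.42) / 0.938 = (61.20404 − 4.92404) / 0.938 = 56.28000 / 0.938 = 60.00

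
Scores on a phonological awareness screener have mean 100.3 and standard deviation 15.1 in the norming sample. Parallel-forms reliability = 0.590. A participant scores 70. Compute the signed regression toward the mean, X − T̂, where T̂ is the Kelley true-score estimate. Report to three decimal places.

-12.423

T̂ = ρX + (1 − ρ)μ
  = 0.590 × 70 + 0.410 × 100.3
  = 41.300 + 41.1230
  = 82.42300
  ≈ 82.4230
X − T̂ = 70 − 82.4230 = -12.4230 → -12.423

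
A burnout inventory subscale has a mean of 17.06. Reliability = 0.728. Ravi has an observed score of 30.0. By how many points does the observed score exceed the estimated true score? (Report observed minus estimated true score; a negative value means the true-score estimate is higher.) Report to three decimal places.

3.520

Regress the observed score toward the mean by the unreliability: T̂ = 0.728·30.0 + 0.272·17.06 = 21.8400 + 4.64032 = 26.48032.
X − T̂ = 30.0 − 26.4803 = 3.5197 → 3.520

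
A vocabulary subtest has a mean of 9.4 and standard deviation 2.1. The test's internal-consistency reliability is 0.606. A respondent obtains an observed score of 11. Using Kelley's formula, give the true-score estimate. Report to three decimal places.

Kelley's formula gives T̂ = 0.606·11 + 0.394·9.4 = 6.666 + 3.7036 = 10.3696.

10.370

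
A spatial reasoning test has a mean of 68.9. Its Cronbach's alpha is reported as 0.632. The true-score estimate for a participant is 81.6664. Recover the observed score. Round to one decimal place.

89.1

T̂ = ρX + (1 − ρ)μ  ⇒  X = (T̂ − (1 − ρ)μ) / ρ
X = (81.6664 − 0.368 × 68.9) / 0.632 = (81.6664 − 25.3552) / 0.632 = 56.3112 / 0.632 = 89.100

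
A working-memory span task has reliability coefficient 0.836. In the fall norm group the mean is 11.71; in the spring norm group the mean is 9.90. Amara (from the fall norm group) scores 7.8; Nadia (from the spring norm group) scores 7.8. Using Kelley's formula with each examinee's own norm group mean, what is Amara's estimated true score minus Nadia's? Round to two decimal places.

0.30

T̂_Amara = 0.836(7.8) + 0.164(11.71) = 8.4412
T̂_Nadia = 0.836(7.8) + 0.164(9.90) = 8.1444
Difference = 8.4412 − 8.1444 = 0.2968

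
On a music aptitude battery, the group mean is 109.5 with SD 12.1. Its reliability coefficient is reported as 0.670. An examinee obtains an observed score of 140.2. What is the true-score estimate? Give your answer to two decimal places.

Regress the observed score toward the mean by the unreliability: T̂ = 0.670·140.2 + 0.330·109.5 = 93.9340 + 36.1350 = 130.069.

130.07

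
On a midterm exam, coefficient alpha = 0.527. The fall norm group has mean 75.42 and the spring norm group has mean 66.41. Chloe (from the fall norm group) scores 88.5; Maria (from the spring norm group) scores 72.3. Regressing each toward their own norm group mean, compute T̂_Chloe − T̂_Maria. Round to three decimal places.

T̂_Chloe = 0.527(88.5) + 0.473(75.42) = 82.31316
T̂_Maria = 0.527(72.3) + 0.473(66.41) = 69.51403
Difference = 82.31316 − 69.51403 = 12.79913

12.799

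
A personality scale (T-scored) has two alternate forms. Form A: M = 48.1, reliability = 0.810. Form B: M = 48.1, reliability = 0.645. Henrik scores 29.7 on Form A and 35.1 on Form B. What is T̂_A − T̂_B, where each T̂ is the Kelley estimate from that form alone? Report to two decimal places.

T̂_A = 0.810(29.7) + 0.190(48.1) = 33.1960
T̂_B = 0.645(35.1) + 0.355(48.1) = 39.7150
T̂_A − T̂_B = -6.5190

-6.52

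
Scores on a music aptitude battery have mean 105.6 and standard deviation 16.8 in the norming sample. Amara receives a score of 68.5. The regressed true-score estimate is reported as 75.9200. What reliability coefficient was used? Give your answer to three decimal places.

T̂ = ρX + (1 − ρ)μ  ⇒  T̂ − μ = ρ(X − μ)
ρ = (T̂ − μ)/(X − μ) = (75.9200 − 105.6) / (68.5 − 105.6) = -29.6800 / -37.1 = 0.80000

0.800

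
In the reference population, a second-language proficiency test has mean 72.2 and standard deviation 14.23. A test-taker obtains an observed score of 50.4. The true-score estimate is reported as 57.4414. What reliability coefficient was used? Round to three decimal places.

0.677

T̂ = ρX + (1 − ρ)μ  ⇒  T̂ − μ = ρ(X − μ)
ρ = (T̂ − μ)/(X − μ) = (57.4414 − 72.2) / (50.4 − 72.2) = -14.7586 / -21.8 = 0.67700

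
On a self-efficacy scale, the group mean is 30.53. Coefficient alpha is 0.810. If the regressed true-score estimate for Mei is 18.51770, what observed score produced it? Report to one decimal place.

T̂ = ρX + (1 − ρ)μ  ⇒  X = (T̂ − (1 − ρ)μ) / ρ
X = (18.51770 − 0.190 × 30.53) / 0.810 = (18.51770 − 5.80070) / 0.810 = 12.71700 / 0.810 = 15.700

15.7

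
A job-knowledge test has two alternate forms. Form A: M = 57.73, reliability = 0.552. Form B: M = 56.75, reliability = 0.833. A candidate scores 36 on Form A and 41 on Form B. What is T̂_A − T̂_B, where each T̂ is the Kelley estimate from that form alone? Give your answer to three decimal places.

2.105

T̂_A = 0.552(36) + 0.448(57.73) = 45.73504
T̂_B = 0.833(41) + 0.167(56.75) = 43.63025
T̂_A − T̂_B = 2.10479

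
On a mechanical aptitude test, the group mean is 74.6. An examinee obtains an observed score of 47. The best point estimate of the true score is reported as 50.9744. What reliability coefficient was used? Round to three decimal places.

T̂ = ρX + (1 − ρ)μ  ⇒  T̂ − μ = ρ(X − μ)
ρ = (T̂ − μ)/(X − μ) = (50.9744 − 74.6) / (47 − 74.6) = -23.6256 / -27.6 = 0.85600

0.856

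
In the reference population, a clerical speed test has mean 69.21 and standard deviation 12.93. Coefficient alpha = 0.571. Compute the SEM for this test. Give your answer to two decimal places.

8.47

SEM = SD · √(1 − ρ) = 12.93 × √0.429 = 12.93 × 0.6550 = 8.469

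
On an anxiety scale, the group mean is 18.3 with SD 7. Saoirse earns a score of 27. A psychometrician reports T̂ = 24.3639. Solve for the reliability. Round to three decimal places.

0.697

T̂ = ρX + (1 − ρ)μ  ⇒  T̂ − μ = ρ(X − μ)
ρ = (T̂ − μ)/(X − μ) = (24.3639 − 18.3) / (27 − 18.3) = 6.0639 / 8.7 = 0.69700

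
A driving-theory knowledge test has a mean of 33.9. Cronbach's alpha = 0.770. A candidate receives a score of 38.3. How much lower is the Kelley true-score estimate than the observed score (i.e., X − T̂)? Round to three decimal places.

T̂ = ρX + (1 − ρ)μ
  = 0.770 × 38.3 + 0.230 × 33.9
  = 29.4910 + 7.7970
  = 37.28800
  ≈ 37.2880
X − T̂ = 38.3 − 37.2880 = 1.0120 → 1.012

1.012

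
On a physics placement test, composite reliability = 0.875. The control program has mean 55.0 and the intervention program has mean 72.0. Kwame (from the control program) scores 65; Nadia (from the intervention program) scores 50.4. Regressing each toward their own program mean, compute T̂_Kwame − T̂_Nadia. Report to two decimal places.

T̂_Kwame = 0.875(65) + 0.125(55.0) = 63.7500
T̂_Nadia = 0.875(50.4) + 0.125(72.0) = 53.1000
Difference = 63.7500 − 53.1000 = 10.6500

10.65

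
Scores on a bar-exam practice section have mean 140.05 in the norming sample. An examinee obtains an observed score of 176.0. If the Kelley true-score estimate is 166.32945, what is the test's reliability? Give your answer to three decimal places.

0.731

T̂ = ρX + (1 − ρ)μ  ⇒  T̂ − μ = ρ(X − μ)
ρ = (T̂ − μ)/(X − μ) = (166.32945 − 140.05) / (176.0 − 140.05) = 26.27945 / 35.95 = 0.73100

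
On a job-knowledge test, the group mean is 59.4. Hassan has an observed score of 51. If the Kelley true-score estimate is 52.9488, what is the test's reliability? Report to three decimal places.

0.768

T̂ = ρX + (1 − ρ)μ  ⇒  T̂ − μ = ρ(X − μ)
ρ = (T̂ − μ)/(X − μ) = (52.9488 − 59.4) / (51 − 59.4) = -6.4512 / -8.4 = 0.76800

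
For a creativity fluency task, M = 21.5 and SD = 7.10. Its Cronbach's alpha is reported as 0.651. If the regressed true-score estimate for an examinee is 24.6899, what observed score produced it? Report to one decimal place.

T̂ = ρX + (1 − ρ)μ  ⇒  X = (T̂ − (1 − ρ)μ) / ρ
X = (24.6899 − 0.349 × 21.5) / 0.651 = (24.6899 − 7.5035) / 0.651 = 17.1864 / 0.651 = 26.400

26.4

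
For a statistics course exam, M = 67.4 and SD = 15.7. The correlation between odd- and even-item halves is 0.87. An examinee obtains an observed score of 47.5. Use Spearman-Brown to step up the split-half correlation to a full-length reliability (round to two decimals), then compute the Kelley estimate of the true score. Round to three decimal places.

48.893

Spearman-Brown: ρ = 2r/(1 + r) = 2(0.87)/(1 + 0.87) = 1.740/1.87 = 0.9305 → 0.93
Weight the observed score by reliability and the mean by (1 − reliability): T̂ = 0.93·47.5 + 0.07·67.4 = 44.175 + 4.718 = 48.8930.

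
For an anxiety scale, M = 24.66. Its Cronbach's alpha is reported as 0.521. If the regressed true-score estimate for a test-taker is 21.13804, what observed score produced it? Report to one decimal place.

T̂ = ρX + (1 − ρ)μ  ⇒  X = (T̂ − (1 − ρ)μ) / ρ
X = (21.13804 − 0.479 × 24.66) / 0.521 = (21.13804 − 11.81214) / 0.521 = 9.32590 / 0.521 = 17.900

17.9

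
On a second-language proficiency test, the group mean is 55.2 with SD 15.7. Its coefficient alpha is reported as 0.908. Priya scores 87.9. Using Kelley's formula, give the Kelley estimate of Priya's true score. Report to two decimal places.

T̂ = 0.908(87.9) + 0.092(55.2) = 79.8132 + 5.0784 = 84.892 → 84.89

84.89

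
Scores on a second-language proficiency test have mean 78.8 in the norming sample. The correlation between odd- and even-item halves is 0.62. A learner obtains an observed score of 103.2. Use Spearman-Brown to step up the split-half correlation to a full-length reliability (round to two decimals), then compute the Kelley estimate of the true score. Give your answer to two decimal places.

Spearman-Brown: ρ = 2r/(1 + r) = 2(0.62)/(1 + 0.62) = 1.240/1.62 = 0.7654 → 0.77
T̂ = ρX + (1 − ρ)μ
  = 0.77 × 103.2 + 0.23 × 78.8
  = 79.464 + 18.124
  = 97.588
  ≈ 97.59

97.59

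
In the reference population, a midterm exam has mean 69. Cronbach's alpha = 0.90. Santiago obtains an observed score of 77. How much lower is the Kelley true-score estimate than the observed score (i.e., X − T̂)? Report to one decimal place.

0.8

Regress the observed score toward the mean by the unreliability: T̂ = 0.90·77 + 0.10·69 = 69.30 + 6.90 = 76.200.
X − T̂ = 77 − 76.20 = 0.80 → 0.8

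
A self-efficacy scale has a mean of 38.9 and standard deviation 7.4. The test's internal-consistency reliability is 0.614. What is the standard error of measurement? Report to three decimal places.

4.598

SEM = SD · √(1 − ρ) = 7.4 × √0.386 = 7.4 × 0.6213 = 4.5975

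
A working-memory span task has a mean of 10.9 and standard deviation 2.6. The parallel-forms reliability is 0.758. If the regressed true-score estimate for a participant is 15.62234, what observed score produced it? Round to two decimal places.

T̂ = ρX + (1 − ρ)μ  ⇒  X = (T̂ − (1 − ρ)μ) / ρ
X = (15.62234 − 0.242 × 10.9) / 0.758 = (15.62234 − 2.6378) / 0.758 = 12.98454 / 0.758 = 17.1300

17.13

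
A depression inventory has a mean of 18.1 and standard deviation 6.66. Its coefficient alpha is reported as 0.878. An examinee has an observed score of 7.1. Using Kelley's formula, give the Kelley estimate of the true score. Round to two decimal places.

Kelley's formula gives T̂ = 0.878·7.1 + 0.122·18.1 = 6.2338 + 2.2082 = 8.442.

8.44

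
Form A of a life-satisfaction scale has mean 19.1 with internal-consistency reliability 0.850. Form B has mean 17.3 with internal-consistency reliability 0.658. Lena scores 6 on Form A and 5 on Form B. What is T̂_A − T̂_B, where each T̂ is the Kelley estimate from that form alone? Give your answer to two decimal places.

-1.24

T̂_A = 0.850(6) + 0.150(19.1) = 7.9650
T̂_B = 0.658(5) + 0.342(17.3) = 9.2066
T̂_A − T̂_B = -1.2416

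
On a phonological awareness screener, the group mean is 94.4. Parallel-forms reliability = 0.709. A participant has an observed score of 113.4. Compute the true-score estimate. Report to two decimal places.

107.87

T̂ = 0.709(113.4) + 0.291(94.4) = 80.4006 + 27.4704 = 107.871 → 107.87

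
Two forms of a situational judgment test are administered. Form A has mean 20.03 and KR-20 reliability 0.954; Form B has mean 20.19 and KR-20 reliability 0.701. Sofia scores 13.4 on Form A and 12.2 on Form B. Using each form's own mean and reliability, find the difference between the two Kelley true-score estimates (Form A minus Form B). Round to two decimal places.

T̂_A = 0.954(13.4) + 0.046(20.03) = 13.7050
T̂_B = 0.701(12.2) + 0.299(20.19) = 14.5890
T̂_A − T̂_B = -0.8840

-0.88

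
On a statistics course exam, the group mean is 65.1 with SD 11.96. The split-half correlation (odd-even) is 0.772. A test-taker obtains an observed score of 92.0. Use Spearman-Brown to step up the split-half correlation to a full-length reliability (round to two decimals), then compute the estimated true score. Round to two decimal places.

Spearman-Brown: ρ = 2r/(1 + r) = 2(0.772)/(1 + 0.772) = 1.5440/1.772 = 0.8713 → 0.87
Weight the observed score by reliability and the mean by (1 − reliability): T̂ = 0.87·92.0 + 0.13·65.1 = 80.040 + 8.463 = 88.503.

88.50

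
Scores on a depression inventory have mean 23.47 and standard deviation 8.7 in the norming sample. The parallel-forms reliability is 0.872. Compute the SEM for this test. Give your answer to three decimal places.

SEM = SD · √(1 − ρ) = 8.7 × √0.128 = 8.7 × 0.3578 = 3.1126

3.113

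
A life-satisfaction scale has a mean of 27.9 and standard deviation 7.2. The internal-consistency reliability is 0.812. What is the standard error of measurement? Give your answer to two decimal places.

SEM = SD · √(1 − ρ) = 7.2 × √0.188 = 7.2 × 0.4336 = 3.122

3.12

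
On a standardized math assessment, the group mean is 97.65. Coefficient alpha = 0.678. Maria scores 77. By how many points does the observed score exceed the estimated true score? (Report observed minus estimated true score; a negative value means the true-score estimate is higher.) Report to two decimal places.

T̂ = 0.678(77) + 0.322(97.65) = 52.206 + 31.44330 = 83.6493 → 83.649
X − T̂ = 77 − 83.649 = -6.649 → -6.65

-6.65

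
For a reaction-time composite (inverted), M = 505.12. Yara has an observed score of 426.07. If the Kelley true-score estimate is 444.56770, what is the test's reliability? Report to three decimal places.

T̂ = ρX + (1 − ρ)μ  ⇒  T̂ − μ = ρ(X − μ)
ρ = (T̂ − μ)/(X − μ) = (444.56770 − 505.12) / (426.07 − 505.12) = -60.55230 / -79.05 = 0.76600

0.766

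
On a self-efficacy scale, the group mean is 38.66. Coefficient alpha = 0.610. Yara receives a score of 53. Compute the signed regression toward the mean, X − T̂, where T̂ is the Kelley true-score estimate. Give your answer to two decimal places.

Kelley's formula gives T̂ = 0.610·53 + 0.390·38.66 = 32.330 + 15.07740 = 47.4074.
X − T̂ = 53 − 47.407 = 5.593 → 5.59

5.59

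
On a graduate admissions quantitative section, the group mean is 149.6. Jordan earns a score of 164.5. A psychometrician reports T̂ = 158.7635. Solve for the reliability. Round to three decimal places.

0.615

T̂ = ρX + (1 − ρ)μ  ⇒  T̂ − μ = ρ(X − μ)
ρ = (T̂ − μ)/(X − μ) = (158.7635 − 149.6) / (164.5 − 149.6) = 9.1635 / 14.9 = 0.61500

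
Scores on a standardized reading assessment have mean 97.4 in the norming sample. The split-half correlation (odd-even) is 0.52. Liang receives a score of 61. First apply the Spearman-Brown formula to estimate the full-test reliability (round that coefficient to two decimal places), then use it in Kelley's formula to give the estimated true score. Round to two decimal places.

72.65

Spearman-Brown: ρ = 2r/(1 + r) = 2(0.52)/(1 + 0.52) = 1.040/1.52 = 0.6842 → 0.68
Weight the observed score by reliability and the mean by (1 − reliability): T̂ = 0.68·61 + 0.32·97.4 = 41.48 + 31.168 = 72.648.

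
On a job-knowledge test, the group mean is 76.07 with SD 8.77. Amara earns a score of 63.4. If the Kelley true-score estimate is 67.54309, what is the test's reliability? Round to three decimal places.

T̂ = ρX + (1 − ρ)μ  ⇒  T̂ − μ = ρ(X − μ)
ρ = (T̂ − μ)/(X − μ) = (67.54309 − 76.07) / (63.4 − 76.07) = -8.52691 / -12.67 = 0.67300

0.673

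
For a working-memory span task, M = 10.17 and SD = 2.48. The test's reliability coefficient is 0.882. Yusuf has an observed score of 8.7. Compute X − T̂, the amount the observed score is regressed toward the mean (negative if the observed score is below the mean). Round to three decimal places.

Regress the observed score toward the mean by the unreliability: T̂ = 0.882·8.7 + 0.118·10.17 = 7.6734 + 1.20006 = 8.87346.
X − T̂ = 8.7 − 8.8735 = -0.1735 → -0.173

-0.173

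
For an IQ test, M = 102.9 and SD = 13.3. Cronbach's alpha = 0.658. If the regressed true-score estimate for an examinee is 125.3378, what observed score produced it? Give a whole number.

T̂ = ρX + (1 − ρ)μ  ⇒  X = (T̂ − (1 − ρ)μ) / ρ
X = (125.3378 − 0.342 × 102.9) / 0.658 = (125.3378 − 35.1918) / 0.658 = 90.1460 / 0.658 = 137.00

137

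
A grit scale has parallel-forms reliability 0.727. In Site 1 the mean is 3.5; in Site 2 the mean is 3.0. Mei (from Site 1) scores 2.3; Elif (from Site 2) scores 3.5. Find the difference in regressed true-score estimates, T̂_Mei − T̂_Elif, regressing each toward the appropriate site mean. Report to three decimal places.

-0.736

T̂_Mei = 0.727(2.3) + 0.273(3.5) = 2.62760
T̂_Elif = 0.727(3.5) + 0.273(3.0) = 3.36350
Difference = 2.62760 − 3.36350 = -0.73590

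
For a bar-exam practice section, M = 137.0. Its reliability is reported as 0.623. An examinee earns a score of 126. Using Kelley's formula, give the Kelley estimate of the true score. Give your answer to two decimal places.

130.15

T̂ = 0.623(126) + 0.377(137.0) = 78.498 + 51.6490 = 130.147 → 130.15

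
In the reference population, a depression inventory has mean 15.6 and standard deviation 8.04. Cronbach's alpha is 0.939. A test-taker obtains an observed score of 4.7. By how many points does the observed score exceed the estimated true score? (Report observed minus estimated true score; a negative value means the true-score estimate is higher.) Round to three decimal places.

T̂ = ρX + (1 − ρ)μ
  = 0.939 × 4.7 + 0.061 × 15.6
  = 4.4133 + 0.9516
  = 5.36490
  ≈ 5.3649
X − T̂ = 4.7 − 5.3649 = -0.6649 → -0.665

-0.665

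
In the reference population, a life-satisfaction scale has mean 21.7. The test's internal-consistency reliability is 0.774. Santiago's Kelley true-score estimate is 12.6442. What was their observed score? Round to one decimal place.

T̂ = ρX + (1 − ρ)μ  ⇒  X = (T̂ − (1 − ρ)μ) / ρ
X = (12.6442 − 0.226 × 21.7) / 0.774 = (12.6442 − 4.9042) / 0.774 = 7.7400 / 0.774 = 10.000

10.0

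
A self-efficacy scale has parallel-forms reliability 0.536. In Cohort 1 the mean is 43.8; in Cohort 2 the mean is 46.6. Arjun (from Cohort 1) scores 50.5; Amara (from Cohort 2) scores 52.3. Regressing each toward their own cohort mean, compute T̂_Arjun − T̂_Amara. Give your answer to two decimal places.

T̂_Arjun = 0.536(50.5) + 0.464(43.8) = 47.3912
T̂_Amara = 0.536(52.3) + 0.464(46.6) = 49.6552
Difference = 47.3912 − 49.6552 = -2.2640

-2.26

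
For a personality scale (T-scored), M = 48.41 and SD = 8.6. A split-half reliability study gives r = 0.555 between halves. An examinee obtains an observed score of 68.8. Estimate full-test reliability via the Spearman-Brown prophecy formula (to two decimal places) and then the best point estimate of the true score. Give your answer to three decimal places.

62.887

Spearman-Brown: ρ = 2r/(1 + r) = 2(0.555)/(1 + 0.555) = 1.1100/1.555 = 0.7138 → 0.71
T̂ = ρX + (1 − ρ)μ
  = 0.71 × 68.8 + 0.29 × 48.41
  = 48.848 + 14.0389
  = 62.8869
  ≈ 62.887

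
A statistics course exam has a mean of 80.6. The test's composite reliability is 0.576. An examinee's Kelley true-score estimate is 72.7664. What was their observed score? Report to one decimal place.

T̂ = ρX + (1 − ρ)μ  ⇒  X = (T̂ − (1 − ρ)μ) / ρ
X = (72.7664 − 0.424 × 80.6) / 0.576 = (72.7664 − 34.1744) / 0.576 = 38.5920 / 0.576 = 67.000

67.0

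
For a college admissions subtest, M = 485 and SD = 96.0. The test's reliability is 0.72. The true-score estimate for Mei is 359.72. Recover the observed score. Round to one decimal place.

311.0

T̂ = ρX + (1 − ρ)μ  ⇒  X = (T̂ − (1 − ρ)μ) / ρ
X = (359.72 − 0.28 × 485) / 0.72 = (359.72 − 135.80) / 0.72 = 223.92 / 0.72 = 311.000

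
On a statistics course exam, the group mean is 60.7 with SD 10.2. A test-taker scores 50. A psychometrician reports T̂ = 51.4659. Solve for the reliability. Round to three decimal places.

0.863

T̂ = ρX + (1 − ρ)μ  ⇒  T̂ − μ = ρ(X − μ)
ρ = (T̂ − μ)/(X − μ) = (51.4659 − 60.7) / (50 − 60.7) = -9.2341 / -10.7 = 0.86300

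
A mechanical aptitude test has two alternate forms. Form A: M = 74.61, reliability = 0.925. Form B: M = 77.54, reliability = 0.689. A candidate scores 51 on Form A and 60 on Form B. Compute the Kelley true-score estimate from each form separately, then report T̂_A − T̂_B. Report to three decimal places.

-12.684

T̂_A = 0.925(51) + 0.075(74.61) = 52.77075
T̂_B = 0.689(60) + 0.311(77.54) = 65.45494
T̂_A − T̂_B = -12.68419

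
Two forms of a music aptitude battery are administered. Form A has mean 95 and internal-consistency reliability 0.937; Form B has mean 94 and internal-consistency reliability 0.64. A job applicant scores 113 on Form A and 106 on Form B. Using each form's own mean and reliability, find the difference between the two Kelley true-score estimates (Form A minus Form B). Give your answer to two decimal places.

10.19

T̂_A = 0.937(113) + 0.063(95) = 111.8660
T̂_B = 0.64(106) + 0.36(94) = 101.6800
T̂_A − T̂_B = 10.1860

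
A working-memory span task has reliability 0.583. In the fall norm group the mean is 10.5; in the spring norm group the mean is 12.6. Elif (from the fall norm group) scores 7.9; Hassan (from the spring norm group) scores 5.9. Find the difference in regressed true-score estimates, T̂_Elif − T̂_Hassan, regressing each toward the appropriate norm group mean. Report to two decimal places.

T̂_Elif = 0.583(7.9) + 0.417(10.5) = 8.9842
T̂_Hassan = 0.583(5.9) + 0.417(12.6) = 8.6939
Difference = 8.9842 − 8.6939 = 0.2903

0.29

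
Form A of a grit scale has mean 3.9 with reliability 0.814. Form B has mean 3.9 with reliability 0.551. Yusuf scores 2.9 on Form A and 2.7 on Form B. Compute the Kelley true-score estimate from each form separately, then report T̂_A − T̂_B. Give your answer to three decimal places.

T̂_A = 0.814(2.9) + 0.186(3.9) = 3.08600
T̂_B = 0.551(2.7) + 0.449(3.9) = 3.23880
T̂_A − T̂_B = -0.15280

-0.153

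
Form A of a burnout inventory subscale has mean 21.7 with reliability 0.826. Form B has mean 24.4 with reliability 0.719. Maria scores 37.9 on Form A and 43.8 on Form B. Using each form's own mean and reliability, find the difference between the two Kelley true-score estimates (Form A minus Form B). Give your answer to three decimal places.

-3.267

T̂_A = 0.826(37.9) + 0.174(21.7) = 35.08120
T̂_B = 0.719(43.8) + 0.281(24.4) = 38.34860
T̂_A − T̂_B = -3.26740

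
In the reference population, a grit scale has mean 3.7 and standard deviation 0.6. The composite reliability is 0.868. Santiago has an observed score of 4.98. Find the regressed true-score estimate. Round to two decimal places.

T̂ = ρX + (1 − ρ)μ
  = 0.868 × 4.98 + 0.132 × 3.7
  = 4.32264 + 0.4884
  = 4.811
  ≈ 4.81

4.81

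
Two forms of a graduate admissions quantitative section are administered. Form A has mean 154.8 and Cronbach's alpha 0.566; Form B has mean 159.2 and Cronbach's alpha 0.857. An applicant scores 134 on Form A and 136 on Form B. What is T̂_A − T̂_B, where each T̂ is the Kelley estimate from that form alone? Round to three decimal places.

T̂_A = 0.566(134) + 0.434(154.8) = 143.02720
T̂_B = 0.857(136) + 0.143(159.2) = 139.31760
T̂_A − T̂_B = 3.70960

3.710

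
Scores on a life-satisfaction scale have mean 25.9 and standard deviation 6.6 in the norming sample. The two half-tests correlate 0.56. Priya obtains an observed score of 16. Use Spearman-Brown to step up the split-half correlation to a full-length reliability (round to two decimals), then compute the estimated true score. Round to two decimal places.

18.77

Spearman-Brown: ρ = 2r/(1 + r) = 2(0.56)/(1 + 0.56) = 1.120/1.56 = 0.7179 → 0.72
Weight the observed score by reliability and the mean by (1 − reliability): T̂ = 0.72·16 + 0.28·25.9 = 11.52 + 7.252 = 18.772.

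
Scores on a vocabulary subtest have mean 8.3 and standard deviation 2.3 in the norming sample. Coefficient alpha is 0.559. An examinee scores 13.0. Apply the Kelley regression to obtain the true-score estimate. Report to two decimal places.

10.93

T̂ = 0.559(13.0) + 0.441(8.3) = 7.2670 + 3.6603 = 10.927 → 10.93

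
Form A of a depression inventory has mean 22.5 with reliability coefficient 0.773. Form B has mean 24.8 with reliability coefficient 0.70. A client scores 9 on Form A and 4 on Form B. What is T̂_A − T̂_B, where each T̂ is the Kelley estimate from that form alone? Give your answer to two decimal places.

T̂_A = 0.773(9) + 0.227(22.5) = 12.0645
T̂_B = 0.70(4) + 0.30(24.8) = 10.2400
T̂_A − T̂_B = 1.8245

1.82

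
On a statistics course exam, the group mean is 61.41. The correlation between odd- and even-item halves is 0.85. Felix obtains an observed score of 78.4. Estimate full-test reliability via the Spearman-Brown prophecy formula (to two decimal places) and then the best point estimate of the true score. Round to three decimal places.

77.041

Spearman-Brown: ρ = 2r/(1 + r) = 2(0.85)/(1 + 0.85) = 1.700/1.85 = 0.9189 → 0.92
T̂ = ρX + (1 − ρ)μ
  = 0.92 × 78.4 + 0.08 × 61.41
  = 72.128 + 4.9128
  = 77.0408
  ≈ 77.041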